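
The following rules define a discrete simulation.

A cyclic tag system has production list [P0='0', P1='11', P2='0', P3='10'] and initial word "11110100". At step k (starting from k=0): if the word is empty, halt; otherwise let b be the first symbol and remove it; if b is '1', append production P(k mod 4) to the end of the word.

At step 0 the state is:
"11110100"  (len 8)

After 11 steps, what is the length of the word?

8

0) "11110100"  (len 8)
1) "11101000"  (len 8)
2) "110100011"  (len 9)
3) "101000110"  (len 9)
4) "0100011010"  (len 10)
5) "100011010"  (len 9)
6) "0001101011"  (len 10)
7) "001101011"  (len 9)
8) "01101011"  (len 8)
9) "1101011"  (len 7)
10) "10101111"  (len 8)
11) "01011110"  (len 8)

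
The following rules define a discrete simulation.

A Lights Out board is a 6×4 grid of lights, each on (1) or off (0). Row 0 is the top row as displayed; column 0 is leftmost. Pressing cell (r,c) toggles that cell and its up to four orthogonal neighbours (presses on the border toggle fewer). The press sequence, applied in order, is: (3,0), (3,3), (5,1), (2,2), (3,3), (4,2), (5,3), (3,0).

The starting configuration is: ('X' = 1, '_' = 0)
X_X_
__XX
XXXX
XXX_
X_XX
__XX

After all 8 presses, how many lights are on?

11

0) X_X_
__XX
XXXX
XXX_
X_XX
__XX
1) X_X_
__XX
_XXX
__X_
__XX
__XX
2) X_X_
__XX
_XX_
___X
__X_
__XX
3) X_X_
__XX
_XX_
___X
_XX_
XX_X
4) X_X_
___X
___X
__XX
_XX_
XX_X
5) X_X_
___X
____
____
_XXX
XX_X
6) X_X_
___X
____
__X_
____
XXXX
7) X_X_
___X
____
__X_
___X
XX__
8) X_X_
___X
X___
XXX_
X__X
XX__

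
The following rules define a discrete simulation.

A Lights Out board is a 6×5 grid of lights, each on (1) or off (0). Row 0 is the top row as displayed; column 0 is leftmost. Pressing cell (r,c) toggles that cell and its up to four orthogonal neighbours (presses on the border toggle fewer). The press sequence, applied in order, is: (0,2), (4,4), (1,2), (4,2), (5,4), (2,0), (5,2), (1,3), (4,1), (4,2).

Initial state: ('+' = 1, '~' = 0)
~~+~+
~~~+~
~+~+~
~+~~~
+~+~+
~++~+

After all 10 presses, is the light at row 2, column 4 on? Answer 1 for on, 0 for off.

0

gen 0: ~~+~+
~~~+~
~+~+~
~+~~~
+~+~+
~++~+
gen 1: ~+~++
~~++~
~+~+~
~+~~~
+~+~+
~++~+
gen 2: ~+~++
~~++~
~+~+~
~+~~+
+~++~
~++~~
gen 3: ~++++
~+~~~
~+++~
~+~~+
+~++~
~++~~
gen 4: ~++++
~+~~~
~+++~
~++~+
++~~~
~+~~~
gen 5: ~++++
~+~~~
~+++~
~++~+
++~~+
~+~++
gen 6: ~++++
++~~~
+~++~
+++~+
++~~+
~+~++
gen 7: ~++++
++~~~
+~++~
+++~+
+++~+
~~+~+
gen 8: ~++~+
+++++
+~+~~
+++~+
+++~+
~~+~+
gen 9: ~++~+
+++++
+~+~~
+~+~+
~~~~+
~++~+
gen 10: ~++~+
+++++
+~+~~
+~~~+
~++++
~+~~+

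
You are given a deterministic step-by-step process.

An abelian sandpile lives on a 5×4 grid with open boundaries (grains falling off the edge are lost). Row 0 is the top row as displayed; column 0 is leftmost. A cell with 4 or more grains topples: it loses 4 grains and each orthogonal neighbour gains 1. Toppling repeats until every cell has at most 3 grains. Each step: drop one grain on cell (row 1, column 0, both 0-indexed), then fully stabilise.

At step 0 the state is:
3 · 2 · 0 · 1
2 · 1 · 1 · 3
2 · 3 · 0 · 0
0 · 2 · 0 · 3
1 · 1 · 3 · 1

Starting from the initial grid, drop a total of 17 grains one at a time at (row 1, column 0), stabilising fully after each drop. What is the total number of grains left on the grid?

33

gen 0: 3 · 2 · 0 · 1
2 · 1 · 1 · 3
2 · 3 · 0 · 0
0 · 2 · 0 · 3
1 · 1 · 3 · 1
gen 1: 3 · 2 · 0 · 1
3 · 1 · 1 · 3
2 · 3 · 0 · 0
0 · 2 · 0 · 3
1 · 1 · 3 · 1
gen 2: 0 · 3 · 0 · 1
1 · 2 · 1 · 3
3 · 3 · 0 · 0
0 · 2 · 0 · 3
1 · 1 · 3 · 1
gen 3: 0 · 3 · 0 · 1
2 · 2 · 1 · 3
3 · 3 · 0 · 0
0 · 2 · 0 · 3
1 · 1 · 3 · 1
gen 4: 0 · 3 · 0 · 1
3 · 2 · 1 · 3
3 · 3 · 0 · 0
0 · 2 · 0 · 3
1 · 1 · 3 · 1
gen 5: 2 · 0 · 1 · 1
2 · 1 · 2 · 3
1 · 1 · 1 · 0
1 · 3 · 0 · 3
1 · 1 · 3 · 1
gen 6: 2 · 0 · 1 · 1
3 · 1 · 2 · 3
1 · 1 · 1 · 0
1 · 3 · 0 · 3
1 · 1 · 3 · 1
gen 7: 3 · 0 · 1 · 1
0 · 2 · 2 · 3
2 · 1 · 1 · 0
1 · 3 · 0 · 3
1 · 1 · 3 · 1
gen 8: 3 · 0 · 1 · 1
1 · 2 · 2 · 3
2 · 1 · 1 · 0
1 · 3 · 0 · 3
1 · 1 · 3 · 1
gen 9: 3 · 0 · 1 · 1
2 · 2 · 2 · 3
2 · 1 · 1 · 0
1 · 3 · 0 · 3
1 · 1 · 3 · 1
gen 10: 3 · 0 · 1 · 1
3 · 2 · 2 · 3
2 · 1 · 1 · 0
1 · 3 · 0 · 3
1 · 1 · 3 · 1
gen 11: 0 · 1 · 1 · 1
1 · 3 · 2 · 3
3 · 1 · 1 · 0
1 · 3 · 0 · 3
1 · 1 · 3 · 1
gen 12: 0 · 1 · 1 · 1
2 · 3 · 2 · 3
3 · 1 · 1 · 0
1 · 3 · 0 · 3
1 · 1 · 3 · 1
gen 13: 0 · 1 · 1 · 1
3 · 3 · 2 · 3
3 · 1 · 1 · 0
1 · 3 · 0 · 3
1 · 1 · 3 · 1
gen 14: 1 · 2 · 1 · 1
2 · 0 · 3 · 3
0 · 3 · 1 · 0
2 · 3 · 0 · 3
1 · 1 · 3 · 1
gen 15: 1 · 2 · 1 · 1
3 · 0 · 3 · 3
0 · 3 · 1 · 0
2 · 3 · 0 · 3
1 · 1 · 3 · 1
gen 16: 2 · 2 · 1 · 1
0 · 1 · 3 · 3
1 · 3 · 1 · 0
2 · 3 · 0 · 3
1 · 1 · 3 · 1
gen 17: 2 · 2 · 1 · 1
1 · 1 · 3 · 3
1 · 3 · 1 · 0
2 · 3 · 0 · 3
1 · 1 · 3 · 1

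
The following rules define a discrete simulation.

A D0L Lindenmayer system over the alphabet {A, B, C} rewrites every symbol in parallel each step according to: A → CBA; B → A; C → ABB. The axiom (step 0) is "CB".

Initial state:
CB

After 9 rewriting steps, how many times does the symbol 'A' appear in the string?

0) CB
1) ABBA
2) CBAAACBA
3) ABBACBACBACBAABBACBA
4) CBAAACBAABBACBAABBACBAABBACBACBAAACBAABBACBA
5) ABBACBACBACBAABBACBACBAAACBAABBACBACBAAACBAABBACBACBAAACBAABBACBAABBACBACBACBAABBACBACBAAACBAABBACBA
6) CBAAACBAABBACBAABBACBAABBACBACBAAACBAABBACBAABBACBACBACBAA…AABBACBACBAAACBAABBACBAABBACBACBACBAABBACBACBAAACBAABBACBA  (len 228)
7) ABBACBACBACBAABBACBACBAAACBAABBACBACBAAACBAABBACBACBAAACBA…AABBACBACBAAACBAABBACBAABBACBACBACBAABBACBACBAAACBAABBACBA  (len 516)
8) CBAAACBAABBACBAABBACBAABBACBACBAAACBAABBACBAABBACBACBACBAA…AABBACBACBAAACBAABBACBAABBACBACBACBAABBACBACBAAACBAABBACBA  (len 1172)
9) ABBACBACBACBAABBACBACBAAACBAABBACBACBAAACBAABBACBACBAAACBA…AABBACBACBAAACBAABBACBAABBACBACBACBAABBACBACBAAACBAABBACBA  (len 2660)

1172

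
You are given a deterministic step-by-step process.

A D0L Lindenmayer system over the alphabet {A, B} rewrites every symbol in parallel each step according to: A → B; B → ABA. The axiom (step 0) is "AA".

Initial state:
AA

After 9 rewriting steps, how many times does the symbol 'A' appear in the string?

[0] AA
[1] BB
[2] ABAABA
[3] BABABBABAB
[4] ABABABABABAABABABABABA
[5] BABABABABABABABABABABBABABABABABABABABABAB
[6] ABABABABABABABABABABABABABABABABABABABABABAABABABABABABABABABABABABABABABABABABABABABA
[7] BABABABABABABABABABABABABABABABABABABABABABABABABABABABABA…ABABABABABABABABABABABABABABABABABABABABABABABABABABABABAB  (len 170)
[8] ABABABABABABABABABABABABABABABABABABABABABABABABABABABABAB…BABABABABABABABABABABABABABABABABABABABABABABABABABABABABA  (len 342)
[9] BABABABABABABABABABABABABABABABABABABABABABABABABABABABABA…ABABABABABABABABABABABABABABABABABABABABABABABABABABABABAB  (len 682)

340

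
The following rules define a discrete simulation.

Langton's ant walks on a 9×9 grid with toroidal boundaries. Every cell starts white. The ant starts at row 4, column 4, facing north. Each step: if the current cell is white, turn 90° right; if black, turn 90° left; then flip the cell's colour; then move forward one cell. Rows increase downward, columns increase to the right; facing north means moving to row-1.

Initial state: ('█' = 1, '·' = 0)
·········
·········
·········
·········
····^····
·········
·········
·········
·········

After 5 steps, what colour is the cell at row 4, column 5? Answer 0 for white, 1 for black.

1

gen 0: ·········
·········
·········
·········
····^····
·········
·········
·········
·········
gen 1: ·········
·········
·········
·········
····█>···
·········
·········
·········
·········
gen 2: ·········
·········
·········
·········
····██···
·····v···
·········
·········
·········
gen 3: ·········
·········
·········
·········
····██···
····<█···
·········
·········
·········
gen 4: ·········
·········
·········
·········
····^█···
····██···
·········
·········
·········
gen 5: ·········
·········
·········
·········
···<·█···
····██···
·········
·········
·········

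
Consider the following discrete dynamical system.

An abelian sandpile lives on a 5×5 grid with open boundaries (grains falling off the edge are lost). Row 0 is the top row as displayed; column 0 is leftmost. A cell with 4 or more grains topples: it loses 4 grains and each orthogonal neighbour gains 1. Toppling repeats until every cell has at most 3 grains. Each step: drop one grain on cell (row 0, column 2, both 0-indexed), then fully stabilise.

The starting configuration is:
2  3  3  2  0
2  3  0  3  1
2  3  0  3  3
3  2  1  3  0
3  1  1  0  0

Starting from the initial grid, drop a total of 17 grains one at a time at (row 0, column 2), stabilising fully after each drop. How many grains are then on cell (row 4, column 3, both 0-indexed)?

0) 2  3  3  2  0
2  3  0  3  1
2  3  0  3  3
3  2  1  3  0
3  1  1  0  0
1) 3  1  1  3  0
3  1  2  3  1
3  0  1  3  3
3  3  1  3  0
3  1  1  0  0
2) 3  1  2  3  0
3  1  2  3  1
3  0  1  3  3
3  3  1  3  0
3  1  1  0  0
3) 3  1  3  3  0
3  1  2  3  1
3  0  1  3  3
3  3  1  3  0
3  1  1  0  0
4) 3  2  2  1  1
3  2  0  2  3
3  0  3  2  0
3  3  2  0  2
3  1  1  1  0
5) 3  2  3  1  1
3  2  0  2  3
3  0  3  2  0
3  3  2  0  2
3  1  1  1  0
6) 3  3  0  2  1
3  2  1  2  3
3  0  3  2  0
3  3  2  0  2
3  1  1  1  0
7) 3  3  1  2  1
3  2  1  2  3
3  0  3  2  0
3  3  2  0  2
3  1  1  1  0
8) 3  3  2  2  1
3  2  1  2  3
3  0  3  2  0
3  3  2  0  2
3  1  1  1  0
9) 3  3  3  2  1
3  2  1  2  3
3  0  3  2  0
3  3  2  0  2
3  1  1  1  0
10) 1  2  1  3  1
2  0  3  2  3
1  3  3  2  0
2  0  3  0  2
0  3  1  1  0
11) 1  2  2  3  1
2  0  3  2  3
1  3  3  2  0
2  0  3  0  2
0  3  1  1  0
12) 1  2  3  3  1
2  0  3  2  3
1  3  3  2  0
2  0  3  0  2
0  3  1  1  0
13) 1  3  2  1  3
2  2  2  2  0
2  0  3  0  2
2  2  0  2  2
0  3  2  1  0
14) 1  3  3  1  3
2  2  2  2  0
2  0  3  0  2
2  2  0  2  2
0  3  2  1  0
15) 2  0  1  2  3
2  3  3  2  0
2  0  3  0  2
2  2  0  2  2
0  3  2  1  0
16) 2  0  2  2  3
2  3  3  2  0
2  0  3  0  2
2  2  0  2  2
0  3  2  1  0
17) 2  0  3  2  3
2  3  3  2  0
2  0  3  0  2
2  2  0  2  2
0  3  2  1  0

1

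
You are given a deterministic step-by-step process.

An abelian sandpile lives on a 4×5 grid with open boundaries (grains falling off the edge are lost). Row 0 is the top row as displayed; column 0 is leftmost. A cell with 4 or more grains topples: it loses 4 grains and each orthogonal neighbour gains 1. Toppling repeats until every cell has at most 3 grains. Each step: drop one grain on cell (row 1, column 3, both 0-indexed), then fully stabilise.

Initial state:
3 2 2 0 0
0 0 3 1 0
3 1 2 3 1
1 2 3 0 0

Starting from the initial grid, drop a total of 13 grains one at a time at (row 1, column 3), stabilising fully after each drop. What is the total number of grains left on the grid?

k=0  3 2 2 0 0
0 0 3 1 0
3 1 2 3 1
1 2 3 0 0
k=1  3 2 2 0 0
0 0 3 2 0
3 1 2 3 1
1 2 3 0 0
k=2  3 2 2 0 0
0 0 3 3 0
3 1 2 3 1
1 2 3 0 0
k=3  3 2 3 1 0
0 1 1 2 1
3 2 1 1 2
1 3 0 2 0
k=4  3 2 3 1 0
0 1 1 3 1
3 2 1 1 2
1 3 0 2 0
k=5  3 2 3 2 0
0 1 2 0 2
3 2 1 2 2
1 3 0 2 0
k=6  3 2 3 2 0
0 1 2 1 2
3 2 1 2 2
1 3 0 2 0
k=7  3 2 3 2 0
0 1 2 2 2
3 2 1 2 2
1 3 0 2 0
k=8  3 2 3 2 0
0 1 2 3 2
3 2 1 2 2
1 3 0 2 0
k=9  3 2 3 3 0
0 1 3 0 3
3 2 1 3 2
1 3 0 2 0
k=10  3 2 3 3 0
0 1 3 1 3
3 2 1 3 2
1 3 0 2 0
k=11  3 2 3 3 0
0 1 3 2 3
3 2 1 3 2
1 3 0 2 0
k=12  3 2 3 3 0
0 1 3 3 3
3 2 1 3 2
1 3 0 2 0
k=13  3 3 1 2 2
0 2 2 0 2
3 2 3 2 0
1 3 0 3 1

35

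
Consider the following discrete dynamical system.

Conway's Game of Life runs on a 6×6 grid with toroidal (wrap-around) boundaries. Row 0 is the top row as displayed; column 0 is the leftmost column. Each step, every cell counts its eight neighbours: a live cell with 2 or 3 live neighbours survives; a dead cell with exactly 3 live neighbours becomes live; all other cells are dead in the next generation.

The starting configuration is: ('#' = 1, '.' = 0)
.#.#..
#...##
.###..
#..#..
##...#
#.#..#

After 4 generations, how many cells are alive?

k=0  .#.#..
#...##
.###..
#..#..
##...#
#.#..#
k=1  .###..
#...##
.###..
...###
..#.#.
..#.##
k=2  .##...
#...##
.##...
.#...#
..#...
....##
k=3  .#.#..
#..#.#
.##.#.
##....
#...##
.###..
k=4  .#.#..
#..#.#
..###.
..###.
...###
.#.#.#

17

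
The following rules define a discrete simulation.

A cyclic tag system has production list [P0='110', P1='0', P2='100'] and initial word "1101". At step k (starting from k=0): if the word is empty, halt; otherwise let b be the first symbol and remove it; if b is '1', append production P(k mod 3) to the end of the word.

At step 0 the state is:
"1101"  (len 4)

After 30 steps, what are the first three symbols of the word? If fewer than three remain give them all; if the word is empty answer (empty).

011

t=0: "1101"  (len 4)
t=1: "101110"  (len 6)
t=2: "011100"  (len 6)
t=3: "11100"  (len 5)
t=4: "1100110"  (len 7)
t=5: "1001100"  (len 7)
t=6: "001100100"  (len 9)
t=7: "01100100"  (len 8)
t=8: "1100100"  (len 7)
t=9: "100100100"  (len 9)
t=10: "00100100110"  (len 11)
t=11: "0100100110"  (len 10)
t=12: "100100110"  (len 9)
t=13: "00100110110"  (len 11)
t=14: "0100110110"  (len 10)
t=15: "100110110"  (len 9)
t=16: "00110110110"  (len 11)
t=17: "0110110110"  (len 10)
t=18: "110110110"  (len 9)
t=19: "10110110110"  (len 11)
t=20: "01101101100"  (len 11)
t=21: "1101101100"  (len 10)
t=22: "101101100110"  (len 12)
t=23: "011011001100"  (len 12)
t=24: "11011001100"  (len 11)
t=25: "1011001100110"  (len 13)
t=26: "0110011001100"  (len 13)
t=27: "110011001100"  (len 12)
t=28: "10011001100110"  (len 14)
t=29: "00110011001100"  (len 14)
t=30: "0110011001100"  (len 13)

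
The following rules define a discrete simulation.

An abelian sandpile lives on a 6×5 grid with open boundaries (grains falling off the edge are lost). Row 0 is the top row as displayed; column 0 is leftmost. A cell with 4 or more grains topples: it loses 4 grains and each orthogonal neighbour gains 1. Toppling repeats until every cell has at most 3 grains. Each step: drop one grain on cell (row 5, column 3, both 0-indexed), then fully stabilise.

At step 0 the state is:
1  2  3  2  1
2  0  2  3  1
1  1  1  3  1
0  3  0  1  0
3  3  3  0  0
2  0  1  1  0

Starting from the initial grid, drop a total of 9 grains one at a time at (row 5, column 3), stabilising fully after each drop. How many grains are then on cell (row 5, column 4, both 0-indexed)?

step 0: 1  2  3  2  1
2  0  2  3  1
1  1  1  3  1
0  3  0  1  0
3  3  3  0  0
2  0  1  1  0
step 1: 1  2  3  2  1
2  0  2  3  1
1  1  1  3  1
0  3  0  1  0
3  3  3  0  0
2  0  1  2  0
step 2: 1  2  3  2  1
2  0  2  3  1
1  1  1  3  1
0  3  0  1  0
3  3  3  0  0
2  0  1  3  0
step 3: 1  2  3  2  1
2  0  2  3  1
1  1  1  3  1
0  3  0  1  0
3  3  3  1  0
2  0  2  0  1
step 4: 1  2  3  2  1
2  0  2  3  1
1  1  1  3  1
0  3  0  1  0
3  3  3  1  0
2  0  2  1  1
step 5: 1  2  3  2  1
2  0  2  3  1
1  1  1  3  1
0  3  0  1  0
3  3  3  1  0
2  0  2  2  1
step 6: 1  2  3  2  1
2  0  2  3  1
1  1  1  3  1
0  3  0  1  0
3  3  3  1  0
2  0  2  3  1
step 7: 1  2  3  2  1
2  0  2  3  1
1  1  1  3  1
0  3  0  1  0
3  3  3  2  0
2  0  3  0  2
step 8: 1  2  3  2  1
2  0  2  3  1
1  1  1  3  1
0  3  0  1  0
3  3  3  2  0
2  0  3  1  2
step 9: 1  2  3  2  1
2  0  2  3  1
1  1  1  3  1
0  3  0  1  0
3  3  3  2  0
2  0  3  2  2

2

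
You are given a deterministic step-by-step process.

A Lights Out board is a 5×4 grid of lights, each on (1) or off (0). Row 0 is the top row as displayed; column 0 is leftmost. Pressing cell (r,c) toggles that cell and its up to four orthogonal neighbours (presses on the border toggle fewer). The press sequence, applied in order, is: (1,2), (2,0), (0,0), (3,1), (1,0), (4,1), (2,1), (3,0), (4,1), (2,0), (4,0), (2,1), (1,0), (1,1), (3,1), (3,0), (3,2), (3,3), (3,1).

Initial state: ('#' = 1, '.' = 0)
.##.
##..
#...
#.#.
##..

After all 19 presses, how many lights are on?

step 0: .##.
##..
#...
#.#.
##..
step 1: .#..
#.##
#.#.
#.#.
##..
step 2: .#..
..##
.##.
..#.
##..
step 3: #...
#.##
.##.
..#.
##..
step 4: #...
#.##
..#.
##..
#...
step 5: ....
.###
#.#.
##..
#...
step 6: ....
.###
#.#.
#...
.##.
step 7: ....
..##
.#..
##..
.##.
step 8: ....
..##
##..
....
###.
step 9: ....
..##
##..
.#..
....
step 10: ....
#.##
....
##..
....
step 11: ....
#.##
....
.#..
##..
step 12: ....
####
###.
....
##..
step 13: #...
..##
.##.
....
##..
step 14: ##..
##.#
..#.
....
##..
step 15: ##..
##.#
.##.
###.
#...
step 16: ##..
##.#
###.
..#.
....
step 17: ##..
##.#
##..
.#.#
..#.
step 18: ##..
##.#
##.#
.##.
..##
step 19: ##..
##.#
#..#
#...
.###

11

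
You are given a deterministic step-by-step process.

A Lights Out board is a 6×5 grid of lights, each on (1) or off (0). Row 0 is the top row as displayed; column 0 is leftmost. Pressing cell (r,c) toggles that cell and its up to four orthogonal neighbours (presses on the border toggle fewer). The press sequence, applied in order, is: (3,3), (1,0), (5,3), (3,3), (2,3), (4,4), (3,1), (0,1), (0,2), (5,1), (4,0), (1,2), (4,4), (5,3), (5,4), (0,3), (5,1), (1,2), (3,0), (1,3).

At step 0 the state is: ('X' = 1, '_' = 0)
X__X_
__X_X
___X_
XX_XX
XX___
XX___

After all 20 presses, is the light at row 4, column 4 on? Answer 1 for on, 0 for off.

1

gen 0: X__X_
__X_X
___X_
XX_XX
XX___
XX___
gen 1: X__X_
__X_X
_____
XXX__
XX_X_
XX___
gen 2: ___X_
XXX_X
X____
XXX__
XX_X_
XX___
gen 3: ___X_
XXX_X
X____
XXX__
XX___
XXXXX
gen 4: ___X_
XXX_X
X__X_
XX_XX
XX_X_
XXXXX
gen 5: ___X_
XXXXX
X_X_X
XX__X
XX_X_
XXXXX
gen 6: ___X_
XXXXX
X_X_X
XX___
XX__X
XXXX_
gen 7: ___X_
XXXXX
XXX_X
__X__
X___X
XXXX_
gen 8: XXXX_
X_XXX
XXX_X
__X__
X___X
XXXX_
gen 9: X____
X__XX
XXX_X
__X__
X___X
XXXX_
gen 10: X____
X__XX
XXX_X
__X__
XX__X
___X_
gen 11: X____
X__XX
XXX_X
X_X__
____X
X__X_
gen 12: X_X__
XXX_X
XX__X
X_X__
____X
X__X_
gen 13: X_X__
XXX_X
XX__X
X_X_X
___X_
X__XX
gen 14: X_X__
XXX_X
XX__X
X_X_X
_____
X_X__
gen 15: X_X__
XXX_X
XX__X
X_X_X
____X
X_XXX
gen 16: X__XX
XXXXX
XX__X
X_X_X
____X
X_XXX
gen 17: X__XX
XXXXX
XX__X
X_X_X
_X__X
_X_XX
gen 18: X_XXX
X___X
XXX_X
X_X_X
_X__X
_X_XX
gen 19: X_XXX
X___X
_XX_X
_XX_X
XX__X
_X_XX
gen 20: X_X_X
X_XX_
_XXXX
_XX_X
XX__X
_X_XX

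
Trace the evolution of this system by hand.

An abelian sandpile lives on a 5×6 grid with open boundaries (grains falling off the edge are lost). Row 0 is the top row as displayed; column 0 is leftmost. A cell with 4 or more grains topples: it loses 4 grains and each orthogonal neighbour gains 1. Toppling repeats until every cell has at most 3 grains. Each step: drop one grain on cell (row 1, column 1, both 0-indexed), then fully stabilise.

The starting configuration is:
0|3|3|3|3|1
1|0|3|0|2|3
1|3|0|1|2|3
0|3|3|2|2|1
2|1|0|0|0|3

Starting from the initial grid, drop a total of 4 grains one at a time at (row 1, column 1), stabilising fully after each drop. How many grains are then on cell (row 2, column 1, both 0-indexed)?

k=0  0|3|3|3|3|1
1|0|3|0|2|3
1|3|0|1|2|3
0|3|3|2|2|1
2|1|0|0|0|3
k=1  0|3|3|3|3|1
1|1|3|0|2|3
1|3|0|1|2|3
0|3|3|2|2|1
2|1|0|0|0|3
k=2  0|3|3|3|3|1
1|2|3|0|2|3
1|3|0|1|2|3
0|3|3|2|2|1
2|1|0|0|0|3
k=3  0|3|3|3|3|1
1|3|3|0|2|3
1|3|0|1|2|3
0|3|3|2|2|1
2|1|0|0|0|3
k=4  1|1|2|1|0|2
2|3|1|2|3|3
2|1|3|1|2|3
1|1|0|3|2|1
2|2|1|0|0|3

1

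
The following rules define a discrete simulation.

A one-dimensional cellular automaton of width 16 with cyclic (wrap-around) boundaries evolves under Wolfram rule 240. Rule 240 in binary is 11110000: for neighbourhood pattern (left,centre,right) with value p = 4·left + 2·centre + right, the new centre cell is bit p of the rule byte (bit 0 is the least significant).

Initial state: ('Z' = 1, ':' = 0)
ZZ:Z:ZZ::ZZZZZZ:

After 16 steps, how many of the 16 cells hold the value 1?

gen 0: ZZ:Z:ZZ::ZZZZZZ:
gen 1: :ZZ:Z:ZZ::ZZZZZZ
gen 2: Z:ZZ:Z:ZZ::ZZZZZ
gen 3: ZZ:ZZ:Z:ZZ::ZZZZ
gen 4: ZZZ:ZZ:Z:ZZ::ZZZ
gen 5: ZZZZ:ZZ:Z:ZZ::ZZ
gen 6: ZZZZZ:ZZ:Z:ZZ::Z
gen 7: ZZZZZZ:ZZ:Z:ZZ::
gen 8: :ZZZZZZ:ZZ:Z:ZZ:
gen 9: ::ZZZZZZ:ZZ:Z:ZZ
gen 10: Z::ZZZZZZ:ZZ:Z:Z
gen 11: ZZ::ZZZZZZ:ZZ:Z:
gen 12: :ZZ::ZZZZZZ:ZZ:Z
gen 13: Z:ZZ::ZZZZZZ:ZZ:
gen 14: :Z:ZZ::ZZZZZZ:ZZ
gen 15: Z:Z:ZZ::ZZZZZZ:Z
gen 16: ZZ:Z:ZZ::ZZZZZZ:

11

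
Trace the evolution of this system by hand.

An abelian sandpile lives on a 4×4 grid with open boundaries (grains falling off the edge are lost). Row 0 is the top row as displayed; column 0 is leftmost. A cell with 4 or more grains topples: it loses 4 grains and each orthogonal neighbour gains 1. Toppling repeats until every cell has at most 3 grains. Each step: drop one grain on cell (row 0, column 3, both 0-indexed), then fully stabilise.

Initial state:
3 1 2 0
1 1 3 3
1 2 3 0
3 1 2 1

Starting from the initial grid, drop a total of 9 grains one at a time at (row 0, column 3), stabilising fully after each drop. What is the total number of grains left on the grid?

k=0  3 1 2 0
1 1 3 3
1 2 3 0
3 1 2 1
k=1  3 1 2 1
1 1 3 3
1 2 3 0
3 1 2 1
k=2  3 1 2 2
1 1 3 3
1 2 3 0
3 1 2 1
k=3  3 1 2 3
1 1 3 3
1 2 3 0
3 1 2 1
k=4  3 2 0 2
1 2 2 1
1 3 0 2
3 1 3 1
k=5  3 2 0 3
1 2 2 1
1 3 0 2
3 1 3 1
k=6  3 2 1 0
1 2 2 2
1 3 0 2
3 1 3 1
k=7  3 2 1 1
1 2 2 2
1 3 0 2
3 1 3 1
k=8  3 2 1 2
1 2 2 2
1 3 0 2
3 1 3 1
k=9  3 2 1 3
1 2 2 2
1 3 0 2
3 1 3 1

30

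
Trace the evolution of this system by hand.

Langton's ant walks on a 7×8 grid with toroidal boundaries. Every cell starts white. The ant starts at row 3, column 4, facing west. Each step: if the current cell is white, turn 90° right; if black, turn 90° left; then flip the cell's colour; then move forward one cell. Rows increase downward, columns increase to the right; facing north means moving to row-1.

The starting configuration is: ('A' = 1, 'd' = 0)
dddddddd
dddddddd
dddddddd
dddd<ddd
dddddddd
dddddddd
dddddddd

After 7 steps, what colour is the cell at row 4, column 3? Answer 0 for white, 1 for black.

1

gen 0: dddddddd
dddddddd
dddddddd
dddd<ddd
dddddddd
dddddddd
dddddddd
gen 1: dddddddd
dddddddd
dddd^ddd
ddddAddd
dddddddd
dddddddd
dddddddd
gen 2: dddddddd
dddddddd
ddddA>dd
ddddAddd
dddddddd
dddddddd
dddddddd
gen 3: dddddddd
dddddddd
ddddAAdd
ddddAvdd
dddddddd
dddddddd
dddddddd
gen 4: dddddddd
dddddddd
ddddAAdd
dddd<Add
dddddddd
dddddddd
dddddddd
gen 5: dddddddd
dddddddd
ddddAAdd
dddddAdd
ddddvddd
dddddddd
dddddddd
gen 6: dddddddd
dddddddd
ddddAAdd
dddddAdd
ddd<Addd
dddddddd
dddddddd
gen 7: dddddddd
dddddddd
ddddAAdd
ddd^dAdd
dddAAddd
dddddddd
dddddddd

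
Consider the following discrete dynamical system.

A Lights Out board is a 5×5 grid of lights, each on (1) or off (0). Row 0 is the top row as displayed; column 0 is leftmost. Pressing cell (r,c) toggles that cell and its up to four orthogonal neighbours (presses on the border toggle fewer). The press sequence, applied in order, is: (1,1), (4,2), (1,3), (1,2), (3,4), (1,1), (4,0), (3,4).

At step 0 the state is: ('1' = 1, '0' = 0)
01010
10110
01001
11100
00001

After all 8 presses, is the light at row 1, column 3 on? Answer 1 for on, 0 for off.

[0] 01010
10110
01001
11100
00001
[1] 00010
01010
00001
11100
00001
[2] 00010
01010
00001
11000
01111
[3] 00000
01101
00011
11000
01111
[4] 00100
00011
00111
11000
01111
[5] 00100
00011
00110
11011
01110
[6] 01100
11111
01110
11011
01110
[7] 01100
11111
01110
01011
10110
[8] 01100
11111
01111
01000
10111

1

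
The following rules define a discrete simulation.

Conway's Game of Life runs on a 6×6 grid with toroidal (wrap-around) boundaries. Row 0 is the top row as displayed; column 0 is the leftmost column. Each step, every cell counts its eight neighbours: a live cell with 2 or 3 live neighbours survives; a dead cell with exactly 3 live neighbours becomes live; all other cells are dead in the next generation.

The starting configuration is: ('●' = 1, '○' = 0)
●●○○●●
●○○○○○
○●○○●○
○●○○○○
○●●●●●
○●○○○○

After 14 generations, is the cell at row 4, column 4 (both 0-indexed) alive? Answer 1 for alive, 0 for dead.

1

0) ●●○○●●
●○○○○○
○●○○●○
○●○○○○
○●●●●●
○●○○○○
1) ○●○○○●
○○○○●○
●●○○○○
○●○○○●
○●○●●○
○○○○○○
2) ○○○○○○
○●○○○●
●●○○○●
○●○○●●
●○●○●○
●○●○●○
3) ●●○○○●
○●○○○●
○●●○○○
○○●●●○
●○●○●○
○○○○○○
4) ○●○○○●
○○○○○●
●●○○●○
○○○○●●
○●●○●●
○○○○○○
5) ●○○○○○
○●○○●●
●○○○●○
○○●○○○
●○○●●●
○●●○●●
6) ○○●●○○
○●○○●○
●●○●●○
●●○○○○
●○○○○○
○●●○○○
7) ○○○●○○
●●○○●●
○○○●●○
○○●○○○
●○●○○○
○●●●○○
8) ○○○●○●
●○●○○●
●●●●●○
○●●○○○
○○○○○○
○●○●○○
9) ○●○●○●
○○○○○○
○○○○●○
●○○○○○
○●○○○○
○○●○●○
10) ○○●●●○
○○○○●○
○○○○○○
○○○○○○
○●○○○○
●●●●●○
11) ○○○○○○
○○○○●○
○○○○○○
○○○○○○
●●○●○○
●○○○●●
12) ○○○○●○
○○○○○○
○○○○○○
○○○○○○
●●○○●○
●●○○●●
13) ●○○○●○
○○○○○○
○○○○○○
○○○○○○
○●○○●○
○●○●●○
14) ○○○●●●
○○○○○○
○○○○○○
○○○○○○
○○●●●○
●●●●●○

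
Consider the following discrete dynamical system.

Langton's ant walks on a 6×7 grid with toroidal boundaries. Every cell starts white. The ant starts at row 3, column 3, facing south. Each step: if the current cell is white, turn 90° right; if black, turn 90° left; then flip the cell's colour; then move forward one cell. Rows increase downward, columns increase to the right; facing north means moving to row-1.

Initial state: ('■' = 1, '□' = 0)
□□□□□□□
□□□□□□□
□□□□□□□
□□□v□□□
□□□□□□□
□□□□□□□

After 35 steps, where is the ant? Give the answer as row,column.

0,3

gen 0: □□□□□□□
□□□□□□□
□□□□□□□
□□□v□□□
□□□□□□□
□□□□□□□
gen 1: □□□□□□□
□□□□□□□
□□□□□□□
□□<■□□□
□□□□□□□
□□□□□□□
gen 2: □□□□□□□
□□□□□□□
□□^□□□□
□□■■□□□
□□□□□□□
□□□□□□□
gen 3: □□□□□□□
□□□□□□□
□□■>□□□
□□■■□□□
□□□□□□□
□□□□□□□
gen 4: □□□□□□□
□□□□□□□
□□■■□□□
□□■v□□□
□□□□□□□
□□□□□□□
gen 5: □□□□□□□
□□□□□□□
□□■■□□□
□□■□>□□
□□□□□□□
□□□□□□□
gen 6: □□□□□□□
□□□□□□□
□□■■□□□
□□■□■□□
□□□□v□□
□□□□□□□
gen 7: □□□□□□□
□□□□□□□
□□■■□□□
□□■□■□□
□□□<■□□
□□□□□□□
gen 8: □□□□□□□
□□□□□□□
□□■■□□□
□□■^■□□
□□□■■□□
□□□□□□□
gen 9: □□□□□□□
□□□□□□□
□□■■□□□
□□■■>□□
□□□■■□□
□□□□□□□
gen 10: □□□□□□□
□□□□□□□
□□■■^□□
□□■■□□□
□□□■■□□
□□□□□□□
gen 11: □□□□□□□
□□□□□□□
□□■■■>□
□□■■□□□
□□□■■□□
□□□□□□□
gen 12: □□□□□□□
□□□□□□□
□□■■■■□
□□■■□v□
□□□■■□□
□□□□□□□
gen 13: □□□□□□□
□□□□□□□
□□■■■■□
□□■■<■□
□□□■■□□
□□□□□□□
gen 14: □□□□□□□
□□□□□□□
□□■■^■□
□□■■■■□
□□□■■□□
□□□□□□□
gen 15: □□□□□□□
□□□□□□□
□□■<□■□
□□■■■■□
□□□■■□□
□□□□□□□
gen 16: □□□□□□□
□□□□□□□
□□■□□■□
□□■v■■□
□□□■■□□
□□□□□□□
gen 17: □□□□□□□
□□□□□□□
□□■□□■□
□□■□>■□
□□□■■□□
□□□□□□□
gen 18: □□□□□□□
□□□□□□□
□□■□^■□
□□■□□■□
□□□■■□□
□□□□□□□
gen 19: □□□□□□□
□□□□□□□
□□■□■>□
□□■□□■□
□□□■■□□
□□□□□□□
gen 20: □□□□□□□
□□□□□^□
□□■□■□□
□□■□□■□
□□□■■□□
□□□□□□□
gen 21: □□□□□□□
□□□□□■>
□□■□■□□
□□■□□■□
□□□■■□□
□□□□□□□
gen 22: □□□□□□□
□□□□□■■
□□■□■□v
□□■□□■□
□□□■■□□
□□□□□□□
gen 23: □□□□□□□
□□□□□■■
□□■□■<■
□□■□□■□
□□□■■□□
□□□□□□□
gen 24: □□□□□□□
□□□□□^■
□□■□■■■
□□■□□■□
□□□■■□□
□□□□□□□
gen 25: □□□□□□□
□□□□<□■
□□■□■■■
□□■□□■□
□□□■■□□
□□□□□□□
gen 26: □□□□^□□
□□□□■□■
□□■□■■■
□□■□□■□
□□□■■□□
□□□□□□□
gen 27: □□□□■>□
□□□□■□■
□□■□■■■
□□■□□■□
□□□■■□□
□□□□□□□
gen 28: □□□□■■□
□□□□■v■
□□■□■■■
□□■□□■□
□□□■■□□
□□□□□□□
gen 29: □□□□■■□
□□□□<■■
□□■□■■■
□□■□□■□
□□□■■□□
□□□□□□□
gen 30: □□□□■■□
□□□□□■■
□□■□v■■
□□■□□■□
□□□■■□□
□□□□□□□
gen 31: □□□□■■□
□□□□□■■
□□■□□>■
□□■□□■□
□□□■■□□
□□□□□□□
gen 32: □□□□■■□
□□□□□^■
□□■□□□■
□□■□□■□
□□□■■□□
□□□□□□□
gen 33: □□□□■■□
□□□□<□■
□□■□□□■
□□■□□■□
□□□■■□□
□□□□□□□
gen 34: □□□□^■□
□□□□■□■
□□■□□□■
□□■□□■□
□□□■■□□
□□□□□□□
gen 35: □□□<□■□
□□□□■□■
□□■□□□■
□□■□□■□
□□□■■□□
□□□□□□□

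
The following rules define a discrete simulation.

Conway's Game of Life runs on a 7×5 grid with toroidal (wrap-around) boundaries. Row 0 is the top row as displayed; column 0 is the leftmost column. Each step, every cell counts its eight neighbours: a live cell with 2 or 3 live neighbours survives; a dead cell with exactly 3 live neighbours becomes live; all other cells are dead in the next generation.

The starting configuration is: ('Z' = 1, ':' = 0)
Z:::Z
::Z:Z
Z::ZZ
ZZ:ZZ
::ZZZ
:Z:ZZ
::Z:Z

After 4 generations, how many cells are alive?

t=0: Z:::Z
::Z:Z
Z::ZZ
ZZ:ZZ
::ZZZ
:Z:ZZ
::Z:Z
t=1: ZZ::Z
:Z:::
:::::
:Z:::
:::::
:Z:::
:ZZ::
t=2: :::::
:Z:::
:::::
:::::
:::::
:ZZ::
::Z::
t=3: :::::
:::::
:::::
:::::
:::::
:ZZ::
:ZZ::
t=4: :::::
:::::
:::::
:::::
:::::
:ZZ::
:ZZ::

4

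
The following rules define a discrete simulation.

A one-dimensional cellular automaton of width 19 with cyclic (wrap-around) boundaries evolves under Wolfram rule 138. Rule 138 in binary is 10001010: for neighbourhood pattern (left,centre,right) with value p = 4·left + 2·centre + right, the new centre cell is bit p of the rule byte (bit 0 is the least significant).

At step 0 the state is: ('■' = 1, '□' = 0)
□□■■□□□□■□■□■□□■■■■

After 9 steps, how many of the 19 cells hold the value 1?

step 0: □□■■□□□□■□■□■□□■■■■
step 1: □■■□□□□■□□□□□□■■■■□
step 2: ■■□□□□■□□□□□□■■■■□□
step 3: ■□□□□■□□□□□□■■■■□□■
step 4: □□□□■□□□□□□■■■■□□■■
step 5: □□□■□□□□□□■■■■□□■■□
step 6: □□■□□□□□□■■■■□□■■□□
step 7: □■□□□□□□■■■■□□■■□□□
step 8: ■□□□□□□■■■■□□■■□□□□
step 9: □□□□□□■■■■□□■■□□□□■

7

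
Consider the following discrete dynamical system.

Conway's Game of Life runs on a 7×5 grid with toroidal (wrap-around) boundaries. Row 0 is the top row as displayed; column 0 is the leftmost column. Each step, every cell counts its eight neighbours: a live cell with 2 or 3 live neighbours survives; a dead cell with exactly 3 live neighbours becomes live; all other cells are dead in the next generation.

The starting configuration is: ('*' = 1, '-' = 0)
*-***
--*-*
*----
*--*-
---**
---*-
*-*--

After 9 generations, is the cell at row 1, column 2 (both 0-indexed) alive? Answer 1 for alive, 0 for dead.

t=0: *-***
--*-*
*----
*--*-
---**
---*-
*-*--
t=1: *-*--
--*--
**-*-
*--*-
--**-
--**-
*-*--
t=2: --**-
*-***
**-*-
*--*-
-*---
----*
--*-*
t=3: *----
*----
-----
*----
*---*
*--*-
--*-*
t=4: **--*
-----
-----
*---*
**---
**-*-
**-**
t=5: -***-
*----
-----
**--*
--*--
---*-
---*-
t=6: -****
-**--
-*--*
**---
*****
--**-
---**
t=7: -*--*
----*
-----
-----
-----
-----
**---
t=8: -*--*
*----
-----
-----
-----
-----
**---
t=9: -*--*
*----
-----
-----
-----
-----
**---

0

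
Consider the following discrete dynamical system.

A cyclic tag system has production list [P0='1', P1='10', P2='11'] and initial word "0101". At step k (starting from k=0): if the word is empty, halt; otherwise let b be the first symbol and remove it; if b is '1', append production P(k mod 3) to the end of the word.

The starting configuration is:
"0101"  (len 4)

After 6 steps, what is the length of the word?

3

k=0  "0101"  (len 4)
k=1  "101"  (len 3)
k=2  "0110"  (len 4)
k=3  "110"  (len 3)
k=4  "101"  (len 3)
k=5  "0110"  (len 4)
k=6  "110"  (len 3)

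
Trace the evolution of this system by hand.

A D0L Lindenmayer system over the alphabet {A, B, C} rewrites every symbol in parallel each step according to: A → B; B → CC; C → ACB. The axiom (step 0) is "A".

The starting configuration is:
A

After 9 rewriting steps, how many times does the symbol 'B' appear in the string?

228

k=0  A
k=1  B
k=2  CC
k=3  ACBACB
k=4  BACBCCBACBCC
k=5  CCBACBCCACBACBCCBACBCCACBACB
k=6  ACBACBCCBACBCCACBACBBACBCCBACBCCACBACBCCBACBCCACBACBBACBCCBACBCC
k=7  BACBCCBACBCCACBACBCCBACBCCACBACBBACBCCBACBCCCCBACBCCACBACB…BACBCCBACBCCACBACBBACBCCBACBCCCCBACBCCACBACBCCBACBCCACBACB  (len 144)
k=8  CCBACBCCACBACBCCBACBCCACBACBBACBCCBACBCCACBACBCCBACBCCACBA…CCBACBCCACBACBBACBCCBACBCCACBACBCCBACBCCACBACBBACBCCBACBCC  (len 328)
k=9  ACBACBCCBACBCCACBACBBACBCCBACBCCACBACBCCBACBCCACBACBBACBCC…BACBCCBACBCCACBACBBACBCCBACBCCCCBACBCCACBACBCCBACBCCACBACB  (len 744)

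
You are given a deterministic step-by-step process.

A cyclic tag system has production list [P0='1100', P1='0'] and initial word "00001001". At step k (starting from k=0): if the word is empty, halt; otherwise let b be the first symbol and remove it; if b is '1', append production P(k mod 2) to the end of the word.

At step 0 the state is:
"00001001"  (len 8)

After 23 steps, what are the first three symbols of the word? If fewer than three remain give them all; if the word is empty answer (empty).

gen 0: "00001001"  (len 8)
gen 1: "0001001"  (len 7)
gen 2: "001001"  (len 6)
gen 3: "01001"  (len 5)
gen 4: "1001"  (len 4)
gen 5: "0011100"  (len 7)
gen 6: "011100"  (len 6)
gen 7: "11100"  (len 5)
gen 8: "11000"  (len 5)
gen 9: "10001100"  (len 8)
gen 10: "00011000"  (len 8)
gen 11: "0011000"  (len 7)
gen 12: "011000"  (len 6)
gen 13: "11000"  (len 5)
gen 14: "10000"  (len 5)
gen 15: "00001100"  (len 8)
gen 16: "0001100"  (len 7)
gen 17: "001100"  (len 6)
gen 18: "01100"  (len 5)
gen 19: "1100"  (len 4)
gen 20: "1000"  (len 4)
gen 21: "0001100"  (len 7)
gen 22: "001100"  (len 6)
gen 23: "01100"  (len 5)

011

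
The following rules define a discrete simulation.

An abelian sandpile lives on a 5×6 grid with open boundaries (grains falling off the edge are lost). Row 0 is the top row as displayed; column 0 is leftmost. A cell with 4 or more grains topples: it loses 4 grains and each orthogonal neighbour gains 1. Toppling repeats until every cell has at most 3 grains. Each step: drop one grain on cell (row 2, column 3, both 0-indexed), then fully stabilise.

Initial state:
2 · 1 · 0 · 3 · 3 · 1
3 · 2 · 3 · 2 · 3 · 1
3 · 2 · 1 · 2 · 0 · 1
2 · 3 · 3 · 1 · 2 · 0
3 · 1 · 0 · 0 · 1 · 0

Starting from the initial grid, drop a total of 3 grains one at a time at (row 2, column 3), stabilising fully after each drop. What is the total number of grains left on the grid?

step 0: 2 · 1 · 0 · 3 · 3 · 1
3 · 2 · 3 · 2 · 3 · 1
3 · 2 · 1 · 2 · 0 · 1
2 · 3 · 3 · 1 · 2 · 0
3 · 1 · 0 · 0 · 1 · 0
step 1: 2 · 1 · 0 · 3 · 3 · 1
3 · 2 · 3 · 2 · 3 · 1
3 · 2 · 1 · 3 · 0 · 1
2 · 3 · 3 · 1 · 2 · 0
3 · 1 · 0 · 0 · 1 · 0
step 2: 2 · 1 · 0 · 3 · 3 · 1
3 · 2 · 3 · 3 · 3 · 1
3 · 2 · 2 · 0 · 1 · 1
2 · 3 · 3 · 2 · 2 · 0
3 · 1 · 0 · 0 · 1 · 0
step 3: 2 · 1 · 0 · 3 · 3 · 1
3 · 2 · 3 · 3 · 3 · 1
3 · 2 · 2 · 1 · 1 · 1
2 · 3 · 3 · 2 · 2 · 0
3 · 1 · 0 · 0 · 1 · 0

52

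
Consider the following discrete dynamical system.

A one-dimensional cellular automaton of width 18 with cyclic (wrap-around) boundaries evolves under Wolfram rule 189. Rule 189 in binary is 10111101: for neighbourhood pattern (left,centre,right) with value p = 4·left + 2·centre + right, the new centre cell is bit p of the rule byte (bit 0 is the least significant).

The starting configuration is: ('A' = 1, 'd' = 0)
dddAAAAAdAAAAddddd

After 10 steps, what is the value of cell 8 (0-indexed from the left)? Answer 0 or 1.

1

step 0: dddAAAAAdAAAAddddd
step 1: AAdAAAAdAAAAdAAAAA
step 2: AdAAAAdAAAAdAAAAAA
step 3: dAAAAdAAAAdAAAAAAA
step 4: AAAAdAAAAdAAAAAAAd
step 5: AAAdAAAAdAAAAAAAdA
step 6: AAdAAAAdAAAAAAAdAA
step 7: AdAAAAdAAAAAAAdAAA
step 8: dAAAAdAAAAAAAdAAAA
step 9: AAAAdAAAAAAAdAAAAd
step 10: AAAdAAAAAAAdAAAAdA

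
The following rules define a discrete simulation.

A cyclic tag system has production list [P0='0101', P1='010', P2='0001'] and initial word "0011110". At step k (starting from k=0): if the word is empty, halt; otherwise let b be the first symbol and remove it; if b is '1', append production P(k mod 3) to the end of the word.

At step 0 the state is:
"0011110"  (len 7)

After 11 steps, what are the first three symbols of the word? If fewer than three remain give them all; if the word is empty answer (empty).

010

step 0: "0011110"  (len 7)
step 1: "011110"  (len 6)
step 2: "11110"  (len 5)
step 3: "11100001"  (len 8)
step 4: "11000010101"  (len 11)
step 5: "1000010101010"  (len 13)
step 6: "0000101010100001"  (len 16)
step 7: "000101010100001"  (len 15)
step 8: "00101010100001"  (len 14)
step 9: "0101010100001"  (len 13)
step 10: "101010100001"  (len 12)
step 11: "01010100001010"  (len 14)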